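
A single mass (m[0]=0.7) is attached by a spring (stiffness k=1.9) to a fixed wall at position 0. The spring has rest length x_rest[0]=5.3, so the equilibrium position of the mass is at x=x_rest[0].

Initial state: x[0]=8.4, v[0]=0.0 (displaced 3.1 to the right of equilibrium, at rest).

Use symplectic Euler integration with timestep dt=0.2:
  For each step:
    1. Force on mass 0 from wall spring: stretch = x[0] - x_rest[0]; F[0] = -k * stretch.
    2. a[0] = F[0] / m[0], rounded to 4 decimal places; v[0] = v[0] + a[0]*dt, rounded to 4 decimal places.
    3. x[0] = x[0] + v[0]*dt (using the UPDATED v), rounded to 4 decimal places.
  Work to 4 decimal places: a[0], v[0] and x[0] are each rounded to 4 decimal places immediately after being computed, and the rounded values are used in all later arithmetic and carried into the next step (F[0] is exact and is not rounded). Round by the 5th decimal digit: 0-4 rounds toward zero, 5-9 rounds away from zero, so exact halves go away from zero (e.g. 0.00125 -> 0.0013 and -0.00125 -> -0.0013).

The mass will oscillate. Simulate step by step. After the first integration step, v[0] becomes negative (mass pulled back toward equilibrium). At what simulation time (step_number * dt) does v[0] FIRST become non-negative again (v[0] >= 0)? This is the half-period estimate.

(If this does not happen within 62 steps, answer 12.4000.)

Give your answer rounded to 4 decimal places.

Answer: 2.0000

Derivation:
Step 0: x=[8.4000] v=[0.0000]
Step 1: x=[8.0634] v=[-1.6829]
Step 2: x=[7.4268] v=[-3.1830]
Step 3: x=[6.5593] v=[-4.3375]
Step 4: x=[5.5551] v=[-5.0211]
Step 5: x=[4.5232] v=[-5.1596]
Step 6: x=[3.5756] v=[-4.7379]
Step 7: x=[2.8152] v=[-3.8018]
Step 8: x=[2.3246] v=[-2.4529]
Step 9: x=[2.1571] v=[-0.8377]
Step 10: x=[2.3308] v=[0.8684]
First v>=0 after going negative at step 10, time=2.0000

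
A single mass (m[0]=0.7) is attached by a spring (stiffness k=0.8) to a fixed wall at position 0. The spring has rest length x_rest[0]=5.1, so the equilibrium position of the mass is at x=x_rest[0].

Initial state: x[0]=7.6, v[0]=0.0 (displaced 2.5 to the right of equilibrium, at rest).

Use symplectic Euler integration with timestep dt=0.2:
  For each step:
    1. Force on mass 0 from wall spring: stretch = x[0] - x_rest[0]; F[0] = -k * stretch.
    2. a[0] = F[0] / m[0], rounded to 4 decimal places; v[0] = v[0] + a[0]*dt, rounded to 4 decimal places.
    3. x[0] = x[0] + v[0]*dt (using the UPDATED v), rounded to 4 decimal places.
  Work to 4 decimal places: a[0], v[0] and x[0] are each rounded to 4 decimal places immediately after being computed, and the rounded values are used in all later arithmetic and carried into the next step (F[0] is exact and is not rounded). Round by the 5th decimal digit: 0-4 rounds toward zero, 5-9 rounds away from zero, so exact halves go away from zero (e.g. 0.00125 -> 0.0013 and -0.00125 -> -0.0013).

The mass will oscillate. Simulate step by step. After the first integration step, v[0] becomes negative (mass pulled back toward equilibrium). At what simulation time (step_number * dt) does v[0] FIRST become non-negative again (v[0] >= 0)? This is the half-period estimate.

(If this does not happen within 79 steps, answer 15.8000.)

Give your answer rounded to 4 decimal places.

Step 0: x=[7.6000] v=[0.0000]
Step 1: x=[7.4857] v=[-0.5714]
Step 2: x=[7.2624] v=[-1.1167]
Step 3: x=[6.9402] v=[-1.6110]
Step 4: x=[6.5339] v=[-2.0316]
Step 5: x=[6.0620] v=[-2.3593]
Step 6: x=[5.5462] v=[-2.5792]
Step 7: x=[5.0100] v=[-2.6812]
Step 8: x=[4.4779] v=[-2.6606]
Step 9: x=[3.9742] v=[-2.5184]
Step 10: x=[3.5220] v=[-2.2611]
Step 11: x=[3.1419] v=[-1.9004]
Step 12: x=[2.8513] v=[-1.4528]
Step 13: x=[2.6635] v=[-0.9388]
Step 14: x=[2.5871] v=[-0.3819]
Step 15: x=[2.6256] v=[0.1925]
First v>=0 after going negative at step 15, time=3.0000

Answer: 3.0000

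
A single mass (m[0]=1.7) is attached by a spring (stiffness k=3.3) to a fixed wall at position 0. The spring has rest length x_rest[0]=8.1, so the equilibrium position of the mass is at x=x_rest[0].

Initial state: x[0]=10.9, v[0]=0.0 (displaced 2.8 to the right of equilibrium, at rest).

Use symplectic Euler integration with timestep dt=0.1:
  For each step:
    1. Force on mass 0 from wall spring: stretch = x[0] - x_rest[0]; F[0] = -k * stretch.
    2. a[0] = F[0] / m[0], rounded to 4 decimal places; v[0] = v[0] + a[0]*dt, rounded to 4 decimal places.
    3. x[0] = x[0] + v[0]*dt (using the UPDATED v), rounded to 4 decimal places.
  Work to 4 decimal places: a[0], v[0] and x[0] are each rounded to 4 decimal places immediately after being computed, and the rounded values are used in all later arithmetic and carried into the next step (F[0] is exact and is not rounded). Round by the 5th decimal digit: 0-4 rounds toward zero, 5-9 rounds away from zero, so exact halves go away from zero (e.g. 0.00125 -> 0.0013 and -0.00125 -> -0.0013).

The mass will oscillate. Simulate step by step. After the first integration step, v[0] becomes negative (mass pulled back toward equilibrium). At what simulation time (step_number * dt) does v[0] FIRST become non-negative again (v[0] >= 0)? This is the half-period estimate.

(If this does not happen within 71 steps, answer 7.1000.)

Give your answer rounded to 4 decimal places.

Answer: 2.3000

Derivation:
Step 0: x=[10.9000] v=[0.0000]
Step 1: x=[10.8457] v=[-0.5435]
Step 2: x=[10.7381] v=[-1.0765]
Step 3: x=[10.5792] v=[-1.5886]
Step 4: x=[10.3722] v=[-2.0699]
Step 5: x=[10.1211] v=[-2.5110]
Step 6: x=[9.8308] v=[-2.9033]
Step 7: x=[9.5069] v=[-3.2393]
Step 8: x=[9.1557] v=[-3.5124]
Step 9: x=[8.7840] v=[-3.7173]
Step 10: x=[8.3990] v=[-3.8501]
Step 11: x=[8.0082] v=[-3.9081]
Step 12: x=[7.6192] v=[-3.8903]
Step 13: x=[7.2395] v=[-3.7970]
Step 14: x=[6.8765] v=[-3.6300]
Step 15: x=[6.5373] v=[-3.3925]
Step 16: x=[6.2284] v=[-3.0892]
Step 17: x=[5.9558] v=[-2.7259]
Step 18: x=[5.7248] v=[-2.3097]
Step 19: x=[5.5399] v=[-1.8486]
Step 20: x=[5.4047] v=[-1.3516]
Step 21: x=[5.3219] v=[-0.8284]
Step 22: x=[5.2930] v=[-0.2891]
Step 23: x=[5.3186] v=[0.2558]
First v>=0 after going negative at step 23, time=2.3000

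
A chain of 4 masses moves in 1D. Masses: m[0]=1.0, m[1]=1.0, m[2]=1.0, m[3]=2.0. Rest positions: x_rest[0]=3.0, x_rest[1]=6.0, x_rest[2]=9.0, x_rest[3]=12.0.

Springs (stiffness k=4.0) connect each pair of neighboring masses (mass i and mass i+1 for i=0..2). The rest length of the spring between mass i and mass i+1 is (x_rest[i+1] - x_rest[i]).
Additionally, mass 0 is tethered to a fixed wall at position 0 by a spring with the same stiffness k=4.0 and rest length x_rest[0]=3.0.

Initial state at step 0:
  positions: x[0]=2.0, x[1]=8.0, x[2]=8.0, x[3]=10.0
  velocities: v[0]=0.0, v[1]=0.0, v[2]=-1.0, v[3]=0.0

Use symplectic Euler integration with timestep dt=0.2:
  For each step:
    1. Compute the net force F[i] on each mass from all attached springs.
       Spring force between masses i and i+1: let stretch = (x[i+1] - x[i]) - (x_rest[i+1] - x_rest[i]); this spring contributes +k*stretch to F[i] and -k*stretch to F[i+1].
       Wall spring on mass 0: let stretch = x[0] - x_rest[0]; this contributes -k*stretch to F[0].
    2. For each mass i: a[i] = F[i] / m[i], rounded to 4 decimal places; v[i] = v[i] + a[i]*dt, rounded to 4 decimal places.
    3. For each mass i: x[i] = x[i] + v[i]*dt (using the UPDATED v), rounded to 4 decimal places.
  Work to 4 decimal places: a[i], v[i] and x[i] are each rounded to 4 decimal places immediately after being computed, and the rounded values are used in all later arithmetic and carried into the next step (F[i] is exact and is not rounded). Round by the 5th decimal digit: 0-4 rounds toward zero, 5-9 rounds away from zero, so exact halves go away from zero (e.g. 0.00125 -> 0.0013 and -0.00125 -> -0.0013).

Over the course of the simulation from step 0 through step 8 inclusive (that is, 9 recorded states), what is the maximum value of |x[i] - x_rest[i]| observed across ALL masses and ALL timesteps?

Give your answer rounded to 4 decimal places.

Answer: 2.8179

Derivation:
Step 0: x=[2.0000 8.0000 8.0000 10.0000] v=[0.0000 0.0000 -1.0000 0.0000]
Step 1: x=[2.6400 7.0400 8.1200 10.0800] v=[3.2000 -4.8000 0.6000 0.4000]
Step 2: x=[3.5616 5.5488 8.3808 10.2432] v=[4.6080 -7.4560 1.3040 0.8160]
Step 3: x=[4.2313 4.1928 8.4865 10.4974] v=[3.3485 -6.7802 0.5283 1.2710]
Step 4: x=[4.2178 3.5299 8.2269 10.8307] v=[-0.0673 -3.3144 -1.2979 1.6666]
Step 5: x=[3.4194 3.7286 7.6324 11.1957] v=[-3.9919 0.9935 -2.9725 1.8251]
Step 6: x=[2.1234 4.5024 6.9834 11.5157] v=[-6.4801 3.8692 -3.2449 1.5998]
Step 7: x=[0.8683 5.2926 6.6626 11.7131] v=[-6.2756 3.9508 -1.6039 0.9869]
Step 8: x=[0.1821 5.5941 6.9307 11.7464] v=[-3.4308 1.5074 1.3405 0.1667]
Max displacement = 2.8179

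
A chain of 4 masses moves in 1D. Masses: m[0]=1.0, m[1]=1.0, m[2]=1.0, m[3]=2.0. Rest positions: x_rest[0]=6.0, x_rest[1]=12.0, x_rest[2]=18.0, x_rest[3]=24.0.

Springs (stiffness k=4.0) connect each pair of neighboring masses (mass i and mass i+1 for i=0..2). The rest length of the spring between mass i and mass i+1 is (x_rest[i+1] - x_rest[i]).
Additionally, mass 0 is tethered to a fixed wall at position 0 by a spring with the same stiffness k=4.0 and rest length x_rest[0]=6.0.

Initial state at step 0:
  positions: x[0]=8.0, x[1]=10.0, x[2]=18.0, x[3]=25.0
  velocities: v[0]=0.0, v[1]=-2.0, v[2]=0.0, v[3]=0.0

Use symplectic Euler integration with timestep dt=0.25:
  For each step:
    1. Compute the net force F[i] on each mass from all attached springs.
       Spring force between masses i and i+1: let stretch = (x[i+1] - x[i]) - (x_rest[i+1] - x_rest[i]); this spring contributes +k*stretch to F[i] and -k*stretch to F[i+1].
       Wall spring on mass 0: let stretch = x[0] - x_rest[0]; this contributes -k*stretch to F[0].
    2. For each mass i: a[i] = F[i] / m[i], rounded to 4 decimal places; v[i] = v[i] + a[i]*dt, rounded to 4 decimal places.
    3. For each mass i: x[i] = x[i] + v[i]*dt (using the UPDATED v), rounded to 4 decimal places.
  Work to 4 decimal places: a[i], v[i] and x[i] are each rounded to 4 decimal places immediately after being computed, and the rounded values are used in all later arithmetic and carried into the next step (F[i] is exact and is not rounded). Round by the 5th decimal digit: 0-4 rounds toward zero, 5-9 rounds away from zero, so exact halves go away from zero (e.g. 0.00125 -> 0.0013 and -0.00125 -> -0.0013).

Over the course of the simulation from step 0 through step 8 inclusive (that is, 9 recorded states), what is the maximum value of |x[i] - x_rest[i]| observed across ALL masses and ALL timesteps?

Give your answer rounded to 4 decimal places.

Answer: 2.6094

Derivation:
Step 0: x=[8.0000 10.0000 18.0000 25.0000] v=[0.0000 -2.0000 0.0000 0.0000]
Step 1: x=[6.5000 11.0000 17.7500 24.8750] v=[-6.0000 4.0000 -1.0000 -0.5000]
Step 2: x=[4.5000 12.5625 17.5938 24.6094] v=[-8.0000 6.2500 -0.6250 -1.0625]
Step 3: x=[3.3906 13.3672 17.9336 24.2168] v=[-4.4375 3.2188 1.3593 -1.5703]
Step 4: x=[3.9277 12.8194 18.7026 23.7888] v=[2.1485 -2.1914 3.0761 -1.7119]
Step 5: x=[5.7058 11.5194 19.2724 23.4751] v=[7.1125 -5.1999 2.2791 -1.2550]
Step 6: x=[7.5109 10.7043 18.9546 23.3860] v=[7.2203 -3.2605 -1.2712 -0.3564]
Step 7: x=[8.2366 11.1534 17.6821 23.4930] v=[2.9028 1.7964 -5.0901 0.4279]
Step 8: x=[7.6324 12.5055 16.2301 23.6236] v=[-2.4170 5.4083 -5.8079 0.5225]
Max displacement = 2.6094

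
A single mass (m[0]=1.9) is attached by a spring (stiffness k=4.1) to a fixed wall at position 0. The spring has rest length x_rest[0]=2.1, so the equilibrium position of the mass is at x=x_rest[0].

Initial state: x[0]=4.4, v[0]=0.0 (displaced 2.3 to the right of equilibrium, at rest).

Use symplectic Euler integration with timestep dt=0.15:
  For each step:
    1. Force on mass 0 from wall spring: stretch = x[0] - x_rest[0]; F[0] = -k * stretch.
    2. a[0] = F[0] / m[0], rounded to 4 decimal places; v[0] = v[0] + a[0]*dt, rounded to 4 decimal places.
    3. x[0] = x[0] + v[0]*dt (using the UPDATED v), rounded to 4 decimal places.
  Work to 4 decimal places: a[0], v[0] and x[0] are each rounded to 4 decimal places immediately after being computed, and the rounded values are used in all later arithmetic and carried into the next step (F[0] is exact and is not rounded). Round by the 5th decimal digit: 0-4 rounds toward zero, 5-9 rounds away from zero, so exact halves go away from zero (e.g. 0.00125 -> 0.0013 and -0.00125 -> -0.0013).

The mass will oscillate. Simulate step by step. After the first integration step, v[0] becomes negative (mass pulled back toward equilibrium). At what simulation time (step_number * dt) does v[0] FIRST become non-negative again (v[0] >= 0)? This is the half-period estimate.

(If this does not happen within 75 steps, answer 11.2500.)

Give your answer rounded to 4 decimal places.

Step 0: x=[4.4000] v=[0.0000]
Step 1: x=[4.2883] v=[-0.7445]
Step 2: x=[4.0704] v=[-1.4528]
Step 3: x=[3.7568] v=[-2.0906]
Step 4: x=[3.3628] v=[-2.6269]
Step 5: x=[2.9074] v=[-3.0357]
Step 6: x=[2.4129] v=[-3.2970]
Step 7: x=[1.9032] v=[-3.3983]
Step 8: x=[1.4030] v=[-3.3346]
Step 9: x=[0.9367] v=[-3.1090]
Step 10: x=[0.5268] v=[-2.7325]
Step 11: x=[0.1933] v=[-2.2233]
Step 12: x=[-0.0476] v=[-1.6061]
Step 13: x=[-0.1843] v=[-0.9110]
Step 14: x=[-0.2100] v=[-0.1716]
Step 15: x=[-0.1236] v=[0.5761]
First v>=0 after going negative at step 15, time=2.2500

Answer: 2.2500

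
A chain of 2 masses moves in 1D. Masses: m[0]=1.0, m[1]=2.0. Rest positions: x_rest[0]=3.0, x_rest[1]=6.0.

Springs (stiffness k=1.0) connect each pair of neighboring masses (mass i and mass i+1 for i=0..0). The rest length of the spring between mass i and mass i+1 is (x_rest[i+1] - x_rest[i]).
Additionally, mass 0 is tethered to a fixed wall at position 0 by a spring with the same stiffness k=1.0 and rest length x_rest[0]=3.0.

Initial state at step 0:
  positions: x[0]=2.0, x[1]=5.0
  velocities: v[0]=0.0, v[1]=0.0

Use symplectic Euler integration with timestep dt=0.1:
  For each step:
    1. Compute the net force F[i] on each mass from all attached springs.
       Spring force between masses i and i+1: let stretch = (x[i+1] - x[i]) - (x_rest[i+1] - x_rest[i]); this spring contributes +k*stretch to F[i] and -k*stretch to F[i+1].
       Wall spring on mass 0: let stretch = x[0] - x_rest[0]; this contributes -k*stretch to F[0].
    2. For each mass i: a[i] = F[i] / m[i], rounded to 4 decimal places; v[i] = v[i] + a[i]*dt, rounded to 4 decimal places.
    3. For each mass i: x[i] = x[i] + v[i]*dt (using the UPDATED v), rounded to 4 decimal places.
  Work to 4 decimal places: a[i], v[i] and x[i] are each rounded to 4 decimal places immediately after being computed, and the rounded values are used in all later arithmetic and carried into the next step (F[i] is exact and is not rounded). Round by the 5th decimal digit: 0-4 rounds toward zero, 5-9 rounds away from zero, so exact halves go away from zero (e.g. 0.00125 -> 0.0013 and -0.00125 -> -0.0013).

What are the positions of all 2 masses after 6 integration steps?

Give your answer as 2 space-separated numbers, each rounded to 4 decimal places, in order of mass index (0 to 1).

Answer: 2.1964 5.0035

Derivation:
Step 0: x=[2.0000 5.0000] v=[0.0000 0.0000]
Step 1: x=[2.0100 5.0000] v=[0.1000 0.0000]
Step 2: x=[2.0298 5.0001] v=[0.1980 0.0005]
Step 3: x=[2.0590 5.0003] v=[0.2921 0.0020]
Step 4: x=[2.0970 5.0008] v=[0.3803 0.0049]
Step 5: x=[2.1431 5.0018] v=[0.4610 0.0097]
Step 6: x=[2.1964 5.0035] v=[0.5326 0.0168]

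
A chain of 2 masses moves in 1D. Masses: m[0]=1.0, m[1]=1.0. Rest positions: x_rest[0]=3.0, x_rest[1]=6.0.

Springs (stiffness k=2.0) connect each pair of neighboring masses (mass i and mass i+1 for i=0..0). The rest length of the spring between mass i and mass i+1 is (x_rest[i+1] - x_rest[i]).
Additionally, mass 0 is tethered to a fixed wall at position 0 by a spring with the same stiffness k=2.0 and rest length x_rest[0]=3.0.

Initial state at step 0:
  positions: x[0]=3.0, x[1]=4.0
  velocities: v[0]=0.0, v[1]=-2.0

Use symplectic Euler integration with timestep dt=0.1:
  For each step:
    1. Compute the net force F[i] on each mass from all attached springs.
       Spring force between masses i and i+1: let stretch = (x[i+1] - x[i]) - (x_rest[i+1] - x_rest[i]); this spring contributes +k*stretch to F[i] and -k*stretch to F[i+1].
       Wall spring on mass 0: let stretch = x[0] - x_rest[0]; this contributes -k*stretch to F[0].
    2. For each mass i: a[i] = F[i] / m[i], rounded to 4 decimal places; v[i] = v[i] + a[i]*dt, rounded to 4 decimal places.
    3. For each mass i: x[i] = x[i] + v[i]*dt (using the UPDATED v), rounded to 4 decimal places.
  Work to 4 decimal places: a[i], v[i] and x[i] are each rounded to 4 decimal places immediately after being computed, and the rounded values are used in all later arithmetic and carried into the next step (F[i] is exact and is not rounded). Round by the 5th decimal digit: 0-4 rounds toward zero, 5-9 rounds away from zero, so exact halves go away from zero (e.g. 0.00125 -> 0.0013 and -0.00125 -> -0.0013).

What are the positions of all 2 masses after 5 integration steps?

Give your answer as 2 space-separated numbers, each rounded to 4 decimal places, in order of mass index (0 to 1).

Answer: 2.4054 3.6229

Derivation:
Step 0: x=[3.0000 4.0000] v=[0.0000 -2.0000]
Step 1: x=[2.9600 3.8400] v=[-0.4000 -1.6000]
Step 2: x=[2.8784 3.7224] v=[-0.8160 -1.1760]
Step 3: x=[2.7561 3.6479] v=[-1.2229 -0.7448]
Step 4: x=[2.5965 3.6156] v=[-1.5958 -0.3232]
Step 5: x=[2.4054 3.6229] v=[-1.9113 0.0730]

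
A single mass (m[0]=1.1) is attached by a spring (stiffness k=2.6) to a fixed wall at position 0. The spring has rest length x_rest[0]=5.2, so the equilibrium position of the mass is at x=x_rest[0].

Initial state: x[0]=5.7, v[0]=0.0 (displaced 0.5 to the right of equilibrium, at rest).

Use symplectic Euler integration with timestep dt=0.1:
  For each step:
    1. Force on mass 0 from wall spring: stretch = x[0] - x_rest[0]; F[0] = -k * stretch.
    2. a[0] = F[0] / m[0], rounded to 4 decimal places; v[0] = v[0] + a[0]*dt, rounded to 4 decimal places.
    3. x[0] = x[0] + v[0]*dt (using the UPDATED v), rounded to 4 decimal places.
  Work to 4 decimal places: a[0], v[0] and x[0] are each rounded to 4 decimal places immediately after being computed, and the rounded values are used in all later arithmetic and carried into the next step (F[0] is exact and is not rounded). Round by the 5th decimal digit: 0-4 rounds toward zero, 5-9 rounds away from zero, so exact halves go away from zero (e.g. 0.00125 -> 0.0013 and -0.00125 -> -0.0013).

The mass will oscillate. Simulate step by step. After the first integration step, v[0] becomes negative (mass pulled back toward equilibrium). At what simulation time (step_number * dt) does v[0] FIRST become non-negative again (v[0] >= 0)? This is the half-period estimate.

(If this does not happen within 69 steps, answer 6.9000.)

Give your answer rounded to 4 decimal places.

Answer: 2.1000

Derivation:
Step 0: x=[5.7000] v=[0.0000]
Step 1: x=[5.6882] v=[-0.1182]
Step 2: x=[5.6648] v=[-0.2336]
Step 3: x=[5.6305] v=[-0.3435]
Step 4: x=[5.5860] v=[-0.4453]
Step 5: x=[5.5324] v=[-0.5365]
Step 6: x=[5.4709] v=[-0.6151]
Step 7: x=[5.4030] v=[-0.6791]
Step 8: x=[5.3303] v=[-0.7271]
Step 9: x=[5.2545] v=[-0.7579]
Step 10: x=[5.1774] v=[-0.7708]
Step 11: x=[5.1009] v=[-0.7655]
Step 12: x=[5.0267] v=[-0.7421]
Step 13: x=[4.9566] v=[-0.7011]
Step 14: x=[4.8922] v=[-0.6436]
Step 15: x=[4.8351] v=[-0.5709]
Step 16: x=[4.7866] v=[-0.4847]
Step 17: x=[4.7479] v=[-0.3870]
Step 18: x=[4.7199] v=[-0.2801]
Step 19: x=[4.7032] v=[-0.1666]
Step 20: x=[4.6983] v=[-0.0492]
Step 21: x=[4.7052] v=[0.0694]
First v>=0 after going negative at step 21, time=2.1000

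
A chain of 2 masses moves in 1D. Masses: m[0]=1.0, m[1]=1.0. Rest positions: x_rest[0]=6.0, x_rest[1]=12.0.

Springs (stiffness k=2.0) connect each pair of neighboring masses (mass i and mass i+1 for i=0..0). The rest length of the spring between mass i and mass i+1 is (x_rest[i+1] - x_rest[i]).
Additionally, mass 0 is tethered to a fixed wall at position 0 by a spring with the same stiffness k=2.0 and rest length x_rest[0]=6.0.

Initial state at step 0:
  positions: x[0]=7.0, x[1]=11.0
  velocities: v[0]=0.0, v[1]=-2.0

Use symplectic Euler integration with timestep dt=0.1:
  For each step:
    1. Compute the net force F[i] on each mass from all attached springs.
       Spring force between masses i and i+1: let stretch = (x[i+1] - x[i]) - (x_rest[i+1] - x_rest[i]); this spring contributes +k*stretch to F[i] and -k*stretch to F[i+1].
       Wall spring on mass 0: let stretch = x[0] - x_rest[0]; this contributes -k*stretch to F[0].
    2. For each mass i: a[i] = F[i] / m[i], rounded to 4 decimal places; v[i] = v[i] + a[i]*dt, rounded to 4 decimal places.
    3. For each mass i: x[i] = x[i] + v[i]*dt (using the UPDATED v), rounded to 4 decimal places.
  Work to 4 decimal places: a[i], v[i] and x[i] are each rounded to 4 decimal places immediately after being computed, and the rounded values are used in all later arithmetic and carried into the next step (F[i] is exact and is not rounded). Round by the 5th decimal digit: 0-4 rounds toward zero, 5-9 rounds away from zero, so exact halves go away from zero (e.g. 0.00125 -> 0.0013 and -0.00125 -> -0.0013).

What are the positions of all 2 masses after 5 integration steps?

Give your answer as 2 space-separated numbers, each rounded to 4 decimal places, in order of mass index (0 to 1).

Step 0: x=[7.0000 11.0000] v=[0.0000 -2.0000]
Step 1: x=[6.9400 10.8400] v=[-0.6000 -1.6000]
Step 2: x=[6.8192 10.7220] v=[-1.2080 -1.1800]
Step 3: x=[6.6401 10.6459] v=[-1.7913 -0.7606]
Step 4: x=[6.4083 10.6097] v=[-2.3182 -0.3618]
Step 5: x=[6.1323 10.6095] v=[-2.7596 -0.0021]

Answer: 6.1323 10.6095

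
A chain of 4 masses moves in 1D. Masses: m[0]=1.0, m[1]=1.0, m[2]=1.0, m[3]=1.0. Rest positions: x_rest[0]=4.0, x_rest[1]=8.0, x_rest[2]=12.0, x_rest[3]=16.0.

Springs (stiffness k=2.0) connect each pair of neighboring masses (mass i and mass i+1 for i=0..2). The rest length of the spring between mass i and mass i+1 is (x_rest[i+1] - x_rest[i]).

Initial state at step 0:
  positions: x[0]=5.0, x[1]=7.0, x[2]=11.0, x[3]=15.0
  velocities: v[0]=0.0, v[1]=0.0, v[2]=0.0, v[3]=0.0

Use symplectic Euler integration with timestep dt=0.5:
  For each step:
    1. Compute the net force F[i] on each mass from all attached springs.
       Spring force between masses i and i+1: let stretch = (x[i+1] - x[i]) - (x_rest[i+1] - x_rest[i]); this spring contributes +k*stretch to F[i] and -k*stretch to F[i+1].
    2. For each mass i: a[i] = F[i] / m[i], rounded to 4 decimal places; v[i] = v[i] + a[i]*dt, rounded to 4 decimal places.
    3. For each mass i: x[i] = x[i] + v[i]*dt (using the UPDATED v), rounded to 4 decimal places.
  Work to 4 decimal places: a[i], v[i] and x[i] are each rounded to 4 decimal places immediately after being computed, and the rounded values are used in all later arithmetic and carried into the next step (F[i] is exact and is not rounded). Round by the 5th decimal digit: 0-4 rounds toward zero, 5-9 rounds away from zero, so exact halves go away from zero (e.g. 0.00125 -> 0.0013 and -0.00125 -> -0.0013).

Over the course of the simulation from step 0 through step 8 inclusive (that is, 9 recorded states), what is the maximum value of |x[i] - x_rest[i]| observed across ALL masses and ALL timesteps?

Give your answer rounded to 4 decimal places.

Answer: 1.3750

Derivation:
Step 0: x=[5.0000 7.0000 11.0000 15.0000] v=[0.0000 0.0000 0.0000 0.0000]
Step 1: x=[4.0000 8.0000 11.0000 15.0000] v=[-2.0000 2.0000 0.0000 0.0000]
Step 2: x=[3.0000 8.5000 11.5000 15.0000] v=[-2.0000 1.0000 1.0000 0.0000]
Step 3: x=[2.7500 7.7500 12.2500 15.2500] v=[-0.5000 -1.5000 1.5000 0.5000]
Step 4: x=[3.0000 6.7500 12.2500 16.0000] v=[0.5000 -2.0000 0.0000 1.5000]
Step 5: x=[3.1250 6.6250 11.3750 16.8750] v=[0.2500 -0.2500 -1.7500 1.7500]
Step 6: x=[3.0000 7.1250 10.8750 17.0000] v=[-0.2500 1.0000 -1.0000 0.2500]
Step 7: x=[2.9375 7.4375 11.5625 16.0625] v=[-0.1250 0.6250 1.3750 -1.8750]
Step 8: x=[3.1250 7.5625 12.4375 14.8750] v=[0.3750 0.2500 1.7500 -2.3750]
Max displacement = 1.3750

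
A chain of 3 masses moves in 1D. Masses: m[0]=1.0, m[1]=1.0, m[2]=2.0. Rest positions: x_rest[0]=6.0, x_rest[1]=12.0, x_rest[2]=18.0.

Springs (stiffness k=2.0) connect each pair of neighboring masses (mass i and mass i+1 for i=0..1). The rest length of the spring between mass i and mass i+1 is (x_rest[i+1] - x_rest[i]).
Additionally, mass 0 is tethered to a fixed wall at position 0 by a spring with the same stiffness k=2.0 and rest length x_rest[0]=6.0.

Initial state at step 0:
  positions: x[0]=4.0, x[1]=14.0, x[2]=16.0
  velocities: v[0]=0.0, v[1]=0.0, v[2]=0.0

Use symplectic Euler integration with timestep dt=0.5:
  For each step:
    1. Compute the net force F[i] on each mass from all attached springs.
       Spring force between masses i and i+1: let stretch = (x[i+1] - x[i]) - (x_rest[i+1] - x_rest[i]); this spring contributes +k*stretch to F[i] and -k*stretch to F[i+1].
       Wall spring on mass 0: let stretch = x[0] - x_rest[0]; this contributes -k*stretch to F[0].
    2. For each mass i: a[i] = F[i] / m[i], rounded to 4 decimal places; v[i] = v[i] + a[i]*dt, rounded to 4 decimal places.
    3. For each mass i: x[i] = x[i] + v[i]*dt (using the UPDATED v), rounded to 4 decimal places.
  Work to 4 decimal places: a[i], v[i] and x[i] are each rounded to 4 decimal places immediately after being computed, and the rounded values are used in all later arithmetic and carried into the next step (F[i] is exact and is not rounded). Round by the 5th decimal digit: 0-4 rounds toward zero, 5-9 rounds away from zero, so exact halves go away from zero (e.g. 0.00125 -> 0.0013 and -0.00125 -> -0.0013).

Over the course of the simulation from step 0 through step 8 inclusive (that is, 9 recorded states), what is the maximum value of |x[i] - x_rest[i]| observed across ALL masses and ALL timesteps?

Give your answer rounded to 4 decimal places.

Answer: 4.0000

Derivation:
Step 0: x=[4.0000 14.0000 16.0000] v=[0.0000 0.0000 0.0000]
Step 1: x=[7.0000 10.0000 17.0000] v=[6.0000 -8.0000 2.0000]
Step 2: x=[8.0000 8.0000 17.7500] v=[2.0000 -4.0000 1.5000]
Step 3: x=[5.0000 10.8750 17.5625] v=[-6.0000 5.7500 -0.3750]
Step 4: x=[2.4375 14.1563 17.2031] v=[-5.1250 6.5625 -0.7188]
Step 5: x=[4.5157 13.1016 17.5820] v=[4.1563 -2.1095 0.7578]
Step 6: x=[8.6290 9.9941 18.3408] v=[8.2265 -6.2150 1.5176]
Step 7: x=[9.1103 10.3774 18.5130] v=[0.9626 0.7666 0.3443]
Step 8: x=[5.6700 14.1950 18.1513] v=[-6.8806 7.6351 -0.7235]
Max displacement = 4.0000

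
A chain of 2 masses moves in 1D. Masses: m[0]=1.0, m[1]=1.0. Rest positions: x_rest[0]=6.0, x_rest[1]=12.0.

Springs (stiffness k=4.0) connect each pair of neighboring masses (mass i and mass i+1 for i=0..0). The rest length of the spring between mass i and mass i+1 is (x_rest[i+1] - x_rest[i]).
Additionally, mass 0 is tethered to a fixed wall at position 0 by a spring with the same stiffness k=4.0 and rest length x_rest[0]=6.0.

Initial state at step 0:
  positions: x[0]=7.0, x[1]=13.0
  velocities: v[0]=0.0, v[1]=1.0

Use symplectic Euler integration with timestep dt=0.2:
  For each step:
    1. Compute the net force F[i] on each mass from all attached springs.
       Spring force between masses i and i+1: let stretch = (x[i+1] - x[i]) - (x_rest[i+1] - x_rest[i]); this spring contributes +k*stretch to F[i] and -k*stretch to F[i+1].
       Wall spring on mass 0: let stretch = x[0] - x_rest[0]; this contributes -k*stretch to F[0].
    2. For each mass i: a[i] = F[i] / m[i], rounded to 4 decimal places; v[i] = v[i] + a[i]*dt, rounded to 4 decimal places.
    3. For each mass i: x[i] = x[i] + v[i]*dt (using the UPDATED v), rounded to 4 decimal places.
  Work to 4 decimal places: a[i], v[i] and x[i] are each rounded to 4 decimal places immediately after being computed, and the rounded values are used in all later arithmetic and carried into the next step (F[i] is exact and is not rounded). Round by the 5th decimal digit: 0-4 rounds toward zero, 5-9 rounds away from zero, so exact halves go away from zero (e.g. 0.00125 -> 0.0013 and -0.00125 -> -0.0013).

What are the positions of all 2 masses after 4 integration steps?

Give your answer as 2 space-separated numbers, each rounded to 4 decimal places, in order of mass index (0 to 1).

Step 0: x=[7.0000 13.0000] v=[0.0000 1.0000]
Step 1: x=[6.8400 13.2000] v=[-0.8000 1.0000]
Step 2: x=[6.6032 13.3424] v=[-1.1840 0.7120]
Step 3: x=[6.3882 13.3665] v=[-1.0752 0.1206]
Step 4: x=[6.2676 13.2341] v=[-0.6031 -0.6620]

Answer: 6.2676 13.2341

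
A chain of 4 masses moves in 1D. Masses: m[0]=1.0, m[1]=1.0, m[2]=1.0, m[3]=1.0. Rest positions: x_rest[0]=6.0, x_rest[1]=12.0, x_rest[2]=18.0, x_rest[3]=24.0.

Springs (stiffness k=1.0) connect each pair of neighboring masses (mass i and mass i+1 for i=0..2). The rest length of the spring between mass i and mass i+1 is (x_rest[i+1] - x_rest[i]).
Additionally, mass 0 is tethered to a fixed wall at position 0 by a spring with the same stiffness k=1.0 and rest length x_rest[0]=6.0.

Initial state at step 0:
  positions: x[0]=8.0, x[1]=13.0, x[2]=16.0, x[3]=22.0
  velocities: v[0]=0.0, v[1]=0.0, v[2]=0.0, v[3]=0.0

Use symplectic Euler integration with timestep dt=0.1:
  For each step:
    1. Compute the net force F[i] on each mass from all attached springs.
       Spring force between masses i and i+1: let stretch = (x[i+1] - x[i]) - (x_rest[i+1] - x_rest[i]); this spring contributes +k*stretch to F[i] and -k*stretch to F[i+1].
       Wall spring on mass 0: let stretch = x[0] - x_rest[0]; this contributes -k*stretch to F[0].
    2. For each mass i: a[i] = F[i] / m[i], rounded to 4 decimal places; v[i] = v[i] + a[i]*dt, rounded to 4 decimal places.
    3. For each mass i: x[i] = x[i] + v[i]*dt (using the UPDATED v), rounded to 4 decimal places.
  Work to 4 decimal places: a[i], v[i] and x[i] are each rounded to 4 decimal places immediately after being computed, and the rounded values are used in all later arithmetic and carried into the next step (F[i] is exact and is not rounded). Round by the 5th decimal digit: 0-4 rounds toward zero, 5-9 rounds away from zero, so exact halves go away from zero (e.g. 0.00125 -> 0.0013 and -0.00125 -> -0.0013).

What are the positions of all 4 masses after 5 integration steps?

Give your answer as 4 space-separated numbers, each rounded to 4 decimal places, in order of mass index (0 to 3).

Answer: 7.5639 12.7137 16.4226 22.0102

Derivation:
Step 0: x=[8.0000 13.0000 16.0000 22.0000] v=[0.0000 0.0000 0.0000 0.0000]
Step 1: x=[7.9700 12.9800 16.0300 22.0000] v=[-0.3000 -0.2000 0.3000 0.0000]
Step 2: x=[7.9104 12.9404 16.0892 22.0003] v=[-0.5960 -0.3960 0.5920 0.0030]
Step 3: x=[7.8220 12.8820 16.1760 22.0015] v=[-0.8840 -0.5841 0.8682 0.0119]
Step 4: x=[7.7060 12.8059 16.2881 22.0044] v=[-1.1602 -0.7607 1.1214 0.0294]
Step 5: x=[7.5639 12.7137 16.4226 22.0102] v=[-1.4208 -0.9225 1.3448 0.0578]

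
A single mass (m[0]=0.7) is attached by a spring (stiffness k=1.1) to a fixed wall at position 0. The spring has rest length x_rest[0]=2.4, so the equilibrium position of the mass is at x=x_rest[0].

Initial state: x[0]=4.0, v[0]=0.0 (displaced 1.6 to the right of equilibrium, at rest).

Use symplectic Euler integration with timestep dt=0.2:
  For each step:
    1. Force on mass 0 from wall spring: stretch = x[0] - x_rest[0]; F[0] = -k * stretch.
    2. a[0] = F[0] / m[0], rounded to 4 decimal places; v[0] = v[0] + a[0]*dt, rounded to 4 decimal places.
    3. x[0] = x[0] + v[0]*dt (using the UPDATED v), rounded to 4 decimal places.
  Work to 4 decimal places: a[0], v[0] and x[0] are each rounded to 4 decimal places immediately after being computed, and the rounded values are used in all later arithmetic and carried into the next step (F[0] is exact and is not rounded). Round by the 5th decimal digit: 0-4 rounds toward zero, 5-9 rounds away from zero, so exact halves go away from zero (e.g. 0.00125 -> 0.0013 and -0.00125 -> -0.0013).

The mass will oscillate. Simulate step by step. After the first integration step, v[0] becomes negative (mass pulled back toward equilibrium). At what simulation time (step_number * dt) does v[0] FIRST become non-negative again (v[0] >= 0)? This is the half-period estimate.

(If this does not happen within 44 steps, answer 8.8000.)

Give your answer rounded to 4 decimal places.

Step 0: x=[4.0000] v=[0.0000]
Step 1: x=[3.8994] v=[-0.5029]
Step 2: x=[3.7046] v=[-0.9741]
Step 3: x=[3.4278] v=[-1.3841]
Step 4: x=[3.0864] v=[-1.7071]
Step 5: x=[2.7018] v=[-1.9228]
Step 6: x=[2.2983] v=[-2.0177]
Step 7: x=[1.9012] v=[-1.9857]
Step 8: x=[1.5354] v=[-1.8289]
Step 9: x=[1.2240] v=[-1.5572]
Step 10: x=[0.9865] v=[-1.1876]
Step 11: x=[0.8378] v=[-0.7434]
Step 12: x=[0.7873] v=[-0.2524]
Step 13: x=[0.8382] v=[0.2544]
First v>=0 after going negative at step 13, time=2.6000

Answer: 2.6000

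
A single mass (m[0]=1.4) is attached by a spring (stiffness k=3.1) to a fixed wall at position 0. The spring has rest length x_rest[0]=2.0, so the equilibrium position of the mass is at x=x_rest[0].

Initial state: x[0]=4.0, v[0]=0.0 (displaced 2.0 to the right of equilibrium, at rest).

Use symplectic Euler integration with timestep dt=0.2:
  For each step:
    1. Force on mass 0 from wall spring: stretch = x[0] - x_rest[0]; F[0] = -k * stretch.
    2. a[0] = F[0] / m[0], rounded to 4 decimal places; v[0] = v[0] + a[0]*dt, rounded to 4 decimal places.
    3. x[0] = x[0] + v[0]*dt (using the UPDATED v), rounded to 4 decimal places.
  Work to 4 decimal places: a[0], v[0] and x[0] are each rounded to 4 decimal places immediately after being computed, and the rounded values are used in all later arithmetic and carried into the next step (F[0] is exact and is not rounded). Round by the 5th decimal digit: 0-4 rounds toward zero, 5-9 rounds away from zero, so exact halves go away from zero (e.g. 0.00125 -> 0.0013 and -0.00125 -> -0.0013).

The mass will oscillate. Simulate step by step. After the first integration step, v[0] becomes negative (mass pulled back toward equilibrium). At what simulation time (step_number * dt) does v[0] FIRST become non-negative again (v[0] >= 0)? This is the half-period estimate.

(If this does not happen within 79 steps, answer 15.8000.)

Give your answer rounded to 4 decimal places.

Answer: 2.2000

Derivation:
Step 0: x=[4.0000] v=[0.0000]
Step 1: x=[3.8229] v=[-0.8857]
Step 2: x=[3.4843] v=[-1.6930]
Step 3: x=[3.0142] v=[-2.3503]
Step 4: x=[2.4543] v=[-2.7994]
Step 5: x=[1.8542] v=[-3.0006]
Step 6: x=[1.2670] v=[-2.9360]
Step 7: x=[0.7447] v=[-2.6114]
Step 8: x=[0.3336] v=[-2.0555]
Step 9: x=[0.0701] v=[-1.3175]
Step 10: x=[-0.0225] v=[-0.4628]
Step 11: x=[0.0641] v=[0.4329]
First v>=0 after going negative at step 11, time=2.2000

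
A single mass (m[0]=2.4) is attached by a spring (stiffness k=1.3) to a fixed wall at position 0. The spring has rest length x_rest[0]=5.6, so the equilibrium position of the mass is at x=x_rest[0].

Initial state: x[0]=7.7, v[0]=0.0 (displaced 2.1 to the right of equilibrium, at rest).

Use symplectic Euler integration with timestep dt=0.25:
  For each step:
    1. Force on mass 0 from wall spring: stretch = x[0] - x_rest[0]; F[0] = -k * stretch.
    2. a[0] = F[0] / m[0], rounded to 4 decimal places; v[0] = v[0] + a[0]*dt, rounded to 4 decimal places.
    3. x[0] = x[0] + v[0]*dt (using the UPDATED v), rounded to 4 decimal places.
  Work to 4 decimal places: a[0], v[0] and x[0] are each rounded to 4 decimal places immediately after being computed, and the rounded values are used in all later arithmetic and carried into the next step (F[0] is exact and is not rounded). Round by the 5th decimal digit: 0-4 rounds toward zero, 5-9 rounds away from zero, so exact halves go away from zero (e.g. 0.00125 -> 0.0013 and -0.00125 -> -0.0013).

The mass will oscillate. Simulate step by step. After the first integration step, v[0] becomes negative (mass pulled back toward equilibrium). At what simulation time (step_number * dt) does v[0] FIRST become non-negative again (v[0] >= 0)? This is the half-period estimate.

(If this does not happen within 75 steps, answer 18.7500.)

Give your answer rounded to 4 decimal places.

Answer: 4.5000

Derivation:
Step 0: x=[7.7000] v=[0.0000]
Step 1: x=[7.6289] v=[-0.2844]
Step 2: x=[7.4891] v=[-0.5592]
Step 3: x=[7.2854] v=[-0.8150]
Step 4: x=[7.0246] v=[-1.0432]
Step 5: x=[6.7156] v=[-1.2361]
Step 6: x=[6.3688] v=[-1.3872]
Step 7: x=[5.9960] v=[-1.4913]
Step 8: x=[5.6098] v=[-1.5449]
Step 9: x=[5.2233] v=[-1.5462]
Step 10: x=[4.8495] v=[-1.4952]
Step 11: x=[4.5011] v=[-1.3936]
Step 12: x=[4.1899] v=[-1.2448]
Step 13: x=[3.9264] v=[-1.0539]
Step 14: x=[3.7196] v=[-0.8273]
Step 15: x=[3.5764] v=[-0.5727]
Step 16: x=[3.5017] v=[-0.2987]
Step 17: x=[3.4981] v=[-0.0146]
Step 18: x=[3.5656] v=[0.2700]
First v>=0 after going negative at step 18, time=4.5000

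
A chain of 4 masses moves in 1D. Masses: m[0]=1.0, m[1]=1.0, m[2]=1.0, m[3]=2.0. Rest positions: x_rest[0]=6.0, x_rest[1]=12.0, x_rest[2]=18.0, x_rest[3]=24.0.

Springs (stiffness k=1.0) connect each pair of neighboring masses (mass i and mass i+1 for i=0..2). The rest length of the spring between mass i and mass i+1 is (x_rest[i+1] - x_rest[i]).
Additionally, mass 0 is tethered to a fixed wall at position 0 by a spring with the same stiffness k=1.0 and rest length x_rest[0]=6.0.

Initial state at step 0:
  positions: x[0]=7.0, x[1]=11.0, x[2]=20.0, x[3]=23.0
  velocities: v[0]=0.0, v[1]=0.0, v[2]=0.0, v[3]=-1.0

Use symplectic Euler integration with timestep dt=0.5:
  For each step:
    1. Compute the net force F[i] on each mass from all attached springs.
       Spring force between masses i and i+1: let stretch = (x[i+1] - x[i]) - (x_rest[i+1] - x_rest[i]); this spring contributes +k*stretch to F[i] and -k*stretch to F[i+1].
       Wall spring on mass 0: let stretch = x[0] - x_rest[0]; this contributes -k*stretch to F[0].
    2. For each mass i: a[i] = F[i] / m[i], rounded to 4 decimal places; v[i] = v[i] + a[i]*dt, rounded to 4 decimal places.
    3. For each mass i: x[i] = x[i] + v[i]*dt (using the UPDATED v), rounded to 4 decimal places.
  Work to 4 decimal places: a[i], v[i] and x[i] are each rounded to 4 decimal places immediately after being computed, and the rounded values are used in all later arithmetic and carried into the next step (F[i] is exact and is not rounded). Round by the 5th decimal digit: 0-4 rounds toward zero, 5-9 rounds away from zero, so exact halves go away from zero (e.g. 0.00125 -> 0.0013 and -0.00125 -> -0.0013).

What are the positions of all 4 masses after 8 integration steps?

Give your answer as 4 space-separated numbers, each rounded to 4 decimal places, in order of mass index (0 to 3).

Step 0: x=[7.0000 11.0000 20.0000 23.0000] v=[0.0000 0.0000 0.0000 -1.0000]
Step 1: x=[6.2500 12.2500 18.5000 22.8750] v=[-1.5000 2.5000 -3.0000 -0.2500]
Step 2: x=[5.4375 13.5625 16.5313 22.9532] v=[-1.6250 2.6250 -3.9375 0.1563]
Step 3: x=[5.2969 13.5860 15.4258 22.9786] v=[-0.2813 0.0469 -2.2110 0.0508]
Step 4: x=[5.9043 11.9971 15.7486 22.8099] v=[1.2148 -3.1778 0.6455 -0.3374]
Step 5: x=[6.5589 9.8229 16.8988 22.5085] v=[1.3091 -4.3485 2.3004 -0.6028]
Step 6: x=[6.3897 8.6016 17.6825 22.2559] v=[-0.3384 -2.4426 1.5673 -0.5052]
Step 7: x=[5.1761 9.0976 17.3393 22.1816] v=[-2.4273 0.9919 -0.6865 -0.1486]
Step 8: x=[3.6488 10.6736 16.1462 22.2521] v=[-3.0546 3.1520 -2.3862 0.1409]

Answer: 3.6488 10.6736 16.1462 22.2521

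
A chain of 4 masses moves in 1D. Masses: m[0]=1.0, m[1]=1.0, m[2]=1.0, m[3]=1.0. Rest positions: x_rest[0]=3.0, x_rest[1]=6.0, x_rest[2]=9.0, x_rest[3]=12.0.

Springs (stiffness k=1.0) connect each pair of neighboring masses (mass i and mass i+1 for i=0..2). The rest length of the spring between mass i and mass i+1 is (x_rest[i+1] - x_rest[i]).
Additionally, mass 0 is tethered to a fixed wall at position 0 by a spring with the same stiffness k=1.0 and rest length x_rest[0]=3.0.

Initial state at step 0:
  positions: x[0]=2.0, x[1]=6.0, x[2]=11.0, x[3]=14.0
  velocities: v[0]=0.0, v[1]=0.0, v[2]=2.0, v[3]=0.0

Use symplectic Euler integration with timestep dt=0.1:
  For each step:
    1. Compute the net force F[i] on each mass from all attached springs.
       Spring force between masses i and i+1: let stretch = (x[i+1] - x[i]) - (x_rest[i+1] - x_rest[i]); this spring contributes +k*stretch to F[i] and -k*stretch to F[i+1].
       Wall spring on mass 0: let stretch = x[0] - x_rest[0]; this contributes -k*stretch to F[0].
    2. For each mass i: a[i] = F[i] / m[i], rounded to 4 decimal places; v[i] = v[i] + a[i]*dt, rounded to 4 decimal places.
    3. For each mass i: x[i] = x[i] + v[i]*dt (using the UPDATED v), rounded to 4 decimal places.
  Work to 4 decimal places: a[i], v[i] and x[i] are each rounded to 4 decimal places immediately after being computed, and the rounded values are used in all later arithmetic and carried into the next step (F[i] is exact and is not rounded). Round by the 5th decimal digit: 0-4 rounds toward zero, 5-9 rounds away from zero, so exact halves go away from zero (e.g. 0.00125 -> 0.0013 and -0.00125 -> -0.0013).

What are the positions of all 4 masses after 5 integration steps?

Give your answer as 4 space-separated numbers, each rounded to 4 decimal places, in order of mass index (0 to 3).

Step 0: x=[2.0000 6.0000 11.0000 14.0000] v=[0.0000 0.0000 2.0000 0.0000]
Step 1: x=[2.0200 6.0100 11.1800 14.0000] v=[0.2000 0.1000 1.8000 0.0000]
Step 2: x=[2.0597 6.0318 11.3365 14.0018] v=[0.3970 0.2180 1.5650 0.0180]
Step 3: x=[2.1185 6.0669 11.4666 14.0070] v=[0.5882 0.3513 1.3011 0.0515]
Step 4: x=[2.1956 6.1165 11.5681 14.0168] v=[0.7712 0.4964 1.0152 0.0975]
Step 5: x=[2.2900 6.1815 11.6396 14.0321] v=[0.9437 0.6495 0.7149 0.1526]

Answer: 2.2900 6.1815 11.6396 14.0321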